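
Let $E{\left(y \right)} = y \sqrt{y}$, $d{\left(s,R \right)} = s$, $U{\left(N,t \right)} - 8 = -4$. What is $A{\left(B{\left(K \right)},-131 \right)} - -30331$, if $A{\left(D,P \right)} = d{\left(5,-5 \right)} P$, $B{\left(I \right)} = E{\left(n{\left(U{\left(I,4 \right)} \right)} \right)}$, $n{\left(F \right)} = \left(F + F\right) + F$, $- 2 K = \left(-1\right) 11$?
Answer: $29676$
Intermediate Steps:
$K = \frac{11}{2}$ ($K = - \frac{\left(-1\right) 11}{2} = \left(- \frac{1}{2}\right) \left(-11\right) = \frac{11}{2} \approx 5.5$)
$U{\left(N,t \right)} = 4$ ($U{\left(N,t \right)} = 8 - 4 = 4$)
$n{\left(F \right)} = 3 F$ ($n{\left(F \right)} = 2 F + F = 3 F$)
$E{\left(y \right)} = y^{\frac{3}{2}}$
$B{\left(I \right)} = 24 \sqrt{3}$ ($B{\left(I \right)} = \left(3 \cdot 4\right)^{\frac{3}{2}} = 12^{\frac{3}{2}} = 24 \sqrt{3}$)
$A{\left(D,P \right)} = 5 P$
$A{\left(B{\left(K \right)},-131 \right)} - -30331 = 5 \left(-131\right) - -30331 = -655 + 30331 = 29676$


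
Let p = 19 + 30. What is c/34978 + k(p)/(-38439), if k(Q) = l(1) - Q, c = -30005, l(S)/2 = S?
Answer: -1151718229/1344519342 ≈ -0.85660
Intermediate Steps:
l(S) = 2*S
p = 49
k(Q) = 2 - Q (k(Q) = 2*1 - Q = 2 - Q)
c/34978 + k(p)/(-38439) = -30005/34978 + (2 - 1*49)/(-38439) = -30005*1/34978 + (2 - 49)*(-1/38439) = -30005/34978 - 47*(-1/38439) = -30005/34978 + 47/38439 = -1151718229/1344519342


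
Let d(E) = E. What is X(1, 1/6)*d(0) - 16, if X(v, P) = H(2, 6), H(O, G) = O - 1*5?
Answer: -16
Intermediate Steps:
H(O, G) = -5 + O (H(O, G) = O - 5 = -5 + O)
X(v, P) = -3 (X(v, P) = -5 + 2 = -3)
X(1, 1/6)*d(0) - 16 = -3*0 - 16 = 0 - 16 = -16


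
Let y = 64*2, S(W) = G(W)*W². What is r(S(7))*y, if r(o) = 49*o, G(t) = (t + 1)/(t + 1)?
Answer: 307328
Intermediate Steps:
G(t) = 1 (G(t) = (1 + t)/(1 + t) = 1)
S(W) = W² (S(W) = 1*W² = W²)
y = 128
r(S(7))*y = (49*7²)*128 = (49*49)*128 = 2401*128 = 307328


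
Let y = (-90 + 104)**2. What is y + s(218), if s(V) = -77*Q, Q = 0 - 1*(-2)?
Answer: 42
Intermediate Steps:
Q = 2 (Q = 0 + 2 = 2)
s(V) = -154 (s(V) = -77*2 = -154)
y = 196 (y = 14**2 = 196)
y + s(218) = 196 - 154 = 42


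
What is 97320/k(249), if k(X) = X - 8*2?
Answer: 97320/233 ≈ 417.68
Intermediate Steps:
k(X) = -16 + X (k(X) = X - 16 = -16 + X)
97320/k(249) = 97320/(-16 + 249) = 97320/233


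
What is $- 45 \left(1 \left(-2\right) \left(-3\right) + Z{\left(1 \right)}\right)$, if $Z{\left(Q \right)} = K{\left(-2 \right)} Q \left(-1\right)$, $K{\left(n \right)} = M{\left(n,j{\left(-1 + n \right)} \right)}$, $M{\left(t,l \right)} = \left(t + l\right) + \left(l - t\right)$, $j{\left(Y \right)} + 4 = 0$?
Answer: $-630$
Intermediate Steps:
$j{\left(Y \right)} = -4$ ($j{\left(Y \right)} = -4 + 0 = -4$)
$M{\left(t,l \right)} = 2 l$ ($M{\left(t,l \right)} = \left(l + t\right) + \left(l - t\right) = 2 l$)
$K{\left(n \right)} = -8$ ($K{\left(n \right)} = 2 \left(-4\right) = -8$)
$Z{\left(Q \right)} = 8 Q$ ($Z{\left(Q \right)} = - 8 Q \left(-1\right) = 8 Q$)
$- 45 \left(1 \left(-2\right) \left(-3\right) + Z{\left(1 \right)}\right) = - 45 \left(1 \left(-2\right) \left(-3\right) + 8 \cdot 1\right) = - 45 \left(\left(-2\right) \left(-3\right) + 8\right) = - 45 \left(6 + 8\right) = \left(-45\right) 14 = -630$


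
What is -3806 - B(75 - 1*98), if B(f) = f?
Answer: -3783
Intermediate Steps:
-3806 - B(75 - 1*98) = -3806 - (75 - 1*98) = -3806 - (75 - 98) = -3806 - 1*(-23) = -3806 + 23 = -3783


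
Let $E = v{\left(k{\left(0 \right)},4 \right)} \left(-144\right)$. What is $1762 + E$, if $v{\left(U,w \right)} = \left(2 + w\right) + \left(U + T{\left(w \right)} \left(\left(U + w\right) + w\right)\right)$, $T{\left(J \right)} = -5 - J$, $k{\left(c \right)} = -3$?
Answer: $7810$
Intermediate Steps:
$v{\left(U,w \right)} = 2 + U + w + \left(-5 - w\right) \left(U + 2 w\right)$ ($v{\left(U,w \right)} = \left(2 + w\right) + \left(U + \left(-5 - w\right) \left(\left(U + w\right) + w\right)\right) = \left(2 + w\right) + \left(U + \left(-5 - w\right) \left(U + 2 w\right)\right) = 2 + U + w + \left(-5 - w\right) \left(U + 2 w\right)$)
$E = 6048$ ($E = \left(2 - 3 + 4 - - 3 \left(5 + 4\right) - 8 \left(5 + 4\right)\right) \left(-144\right) = \left(2 - 3 + 4 - \left(-3\right) 9 - 8 \cdot 9\right) \left(-144\right) = \left(2 - 3 + 4 + 27 - 72\right) \left(-144\right) = \left(-42\right) \left(-144\right) = 6048$)
$1762 + E = 1762 + 6048 = 7810$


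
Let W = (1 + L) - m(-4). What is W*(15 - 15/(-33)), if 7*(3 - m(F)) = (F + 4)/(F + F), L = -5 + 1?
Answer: -1020/11 ≈ -92.727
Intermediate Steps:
L = -4
m(F) = 3 - (4 + F)/(14*F) (m(F) = 3 - (F + 4)/(7*(F + F)) = 3 - (4 + F)/(7*(2*F)) = 3 - (4 + F)*1/(2*F)/7 = 3 - (4 + F)/(14*F))
W = -6 (W = (1 - 4) - (-4 + 41*(-4))/(14*(-4)) = -3 - (-1)*(-4 - 164)/(14*4) = -3 - (-1)*(-168)/(14*4) = -3 - 1*3 = -3 - 3 = -6)
W*(15 - 15/(-33)) = -6*(15 - 15/(-33)) = -6*(15 - 15*(-1/33)) = -6*(15 + 5/11) = -6*170/11 = -1020/11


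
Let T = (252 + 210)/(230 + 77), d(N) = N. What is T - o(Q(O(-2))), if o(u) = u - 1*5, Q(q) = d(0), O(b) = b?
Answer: 1997/307 ≈ 6.5049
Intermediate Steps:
Q(q) = 0
T = 462/307 ≈ 1.5049
o(u) = -5 + u (o(u) = u - 5 = -5 + u)
T - o(Q(O(-2))) = 462/307 - (-5 + 0) = 462/307 - 1*(-5) = 462/307 + 5 = 1997/307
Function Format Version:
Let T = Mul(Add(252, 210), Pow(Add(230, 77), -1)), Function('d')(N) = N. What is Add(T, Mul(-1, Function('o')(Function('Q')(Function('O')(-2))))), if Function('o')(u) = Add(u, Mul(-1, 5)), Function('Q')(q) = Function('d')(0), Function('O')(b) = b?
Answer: Rational(1997, 307) ≈ 6.5049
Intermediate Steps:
Function('Q')(q) = 0
T = Rational(462, 307) (T = Mul(462, Pow(307, -1)) = Mul(462, Rational(1, 307)) = Rational(462, 307) ≈ 1.5049)
Function('o')(u) = Add(-5, u) (Function('o')(u) = Add(u, -5) = Add(-5, u))
Add(T, Mul(-1, Function('o')(Function('Q')(Function('O')(-2))))) = Add(Rational(462, 307), Mul(-1, Add(-5, 0))) = Add(Rational(462, 307), Mul(-1, -5)) = Add(Rational(462, 307), 5) = Rational(1997, 307)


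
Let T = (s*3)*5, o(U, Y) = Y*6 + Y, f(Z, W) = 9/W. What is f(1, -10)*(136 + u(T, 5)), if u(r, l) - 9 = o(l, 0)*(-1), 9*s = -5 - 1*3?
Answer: -261/2 ≈ -130.50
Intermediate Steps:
o(U, Y) = 7*Y (o(U, Y) = 6*Y + Y = 7*Y)
s = -8/9 (s = (-5 - 1*3)/9 = (-5 - 3)/9 = (⅑)*(-8) = -8/9 ≈ -0.88889)
T = -40/3 (T = -8/9*3*5 = -8/3*5 = -40/3 ≈ -13.333)
u(r, l) = 9 (u(r, l) = 9 + (7*0)*(-1) = 9 + 0*(-1) = 9 + 0 = 9)
f(1, -10)*(136 + u(T, 5)) = (9/(-10))*(136 + 9) = (9*(-⅒))*145 = -9/10*145 = -261/2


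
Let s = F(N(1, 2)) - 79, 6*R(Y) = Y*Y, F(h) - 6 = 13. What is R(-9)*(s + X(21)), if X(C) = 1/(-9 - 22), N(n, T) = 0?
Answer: -50247/62 ≈ -810.44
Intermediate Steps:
F(h) = 19 (F(h) = 6 + 13 = 19)
R(Y) = Y²/6 (R(Y) = (Y*Y)/6 = Y²/6)
X(C) = -1/31 (X(C) = 1/(-31) = -1/31)
s = -60 (s = 19 - 79 = -60)
R(-9)*(s + X(21)) = ((⅙)*(-9)²)*(-60 - 1/31) = ((⅙)*81)*(-1861/31) = (27/2)*(-1861/31) = -50247/62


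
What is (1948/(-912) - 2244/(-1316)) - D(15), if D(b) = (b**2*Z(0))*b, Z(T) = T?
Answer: -32315/75012 ≈ -0.43080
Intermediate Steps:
D(b) = 0 (D(b) = (b**2*0)*b = 0*b = 0)
(1948/(-912) - 2244/(-1316)) - D(15) = (1948/(-912) - 2244/(-1316)) - 1*0 = (1948*(-1/912) - 2244*(-1/1316)) + 0 = (-487/228 + 561/329) + 0 = -32315/75012 + 0 = -32315/75012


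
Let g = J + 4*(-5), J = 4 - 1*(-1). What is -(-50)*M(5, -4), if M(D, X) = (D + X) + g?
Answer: -700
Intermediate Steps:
J = 5 (J = 4 + 1 = 5)
g = -15 (g = 5 + 4*(-5) = 5 - 20 = -15)
M(D, X) = -15 + D + X (M(D, X) = (D + X) - 15 = -15 + D + X)
-(-50)*M(5, -4) = -(-50)*(-15 + 5 - 4) = -(-50)*(-14) = -1*700 = -700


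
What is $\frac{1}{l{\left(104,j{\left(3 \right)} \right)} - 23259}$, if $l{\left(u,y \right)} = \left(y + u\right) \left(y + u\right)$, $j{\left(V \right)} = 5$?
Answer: $- \frac{1}{11378} \approx -8.7889 \cdot 10^{-5}$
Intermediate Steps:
$l{\left(u,y \right)} = \left(u + y\right)^{2}$ ($l{\left(u,y \right)} = \left(u + y\right) \left(u + y\right) = \left(u + y\right)^{2}$)
$\frac{1}{l{\left(104,j{\left(3 \right)} \right)} - 23259} = \frac{1}{\left(104 + 5\right)^{2} - 23259} = \frac{1}{109^{2} - 23259} = \frac{1}{11881 - 23259} = \frac{1}{-11378} = - \frac{1}{11378}$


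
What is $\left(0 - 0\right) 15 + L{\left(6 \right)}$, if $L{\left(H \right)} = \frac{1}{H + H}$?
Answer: $\frac{1}{12} \approx 0.083333$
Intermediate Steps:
$L{\left(H \right)} = \frac{1}{2 H}$
$\left(0 - 0\right) 15 + L{\left(6 \right)} = \left(0 - 0\right) 15 + \frac{1}{2 \cdot 6} = \left(0 + 0\right) 15 + \frac{1}{2} \cdot \frac{1}{6} = 0 \cdot 15 + \frac{1}{12} = 0 + \frac{1}{12} = \frac{1}{12}$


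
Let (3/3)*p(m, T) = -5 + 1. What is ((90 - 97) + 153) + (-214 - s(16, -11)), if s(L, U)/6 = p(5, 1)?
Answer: -44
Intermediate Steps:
p(m, T) = -4 (p(m, T) = -5 + 1 = -4)
s(L, U) = -24 (s(L, U) = 6*(-4) = -24)
((90 - 97) + 153) + (-214 - s(16, -11)) = ((90 - 97) + 153) + (-214 - 1*(-24)) = (-7 + 153) + (-214 + 24) = 146 - 190 = -44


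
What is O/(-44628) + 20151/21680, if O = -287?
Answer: 226380247/241883760 ≈ 0.93591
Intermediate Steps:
O/(-44628) + 20151/21680 = -287/(-44628) + 20151/21680 = -287*(-1/44628) + 20151*(1/21680) = 287/44628 + 20151/21680 = 226380247/241883760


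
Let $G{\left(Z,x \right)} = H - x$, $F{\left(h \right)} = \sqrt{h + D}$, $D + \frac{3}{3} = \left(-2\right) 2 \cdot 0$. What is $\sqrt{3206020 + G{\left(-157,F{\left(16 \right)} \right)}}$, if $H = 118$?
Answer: $\sqrt{3206138 - \sqrt{15}} \approx 1790.6$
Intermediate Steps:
$D = -1$ ($D = -1 + \left(-2\right) 2 \cdot 0 = -1 - 0 = -1 + 0 = -1$)
$F{\left(h \right)} = \sqrt{-1 + h}$ ($F{\left(h \right)} = \sqrt{h - 1} = \sqrt{-1 + h}$)
$G{\left(Z,x \right)} = 118 - x$
$\sqrt{3206020 + G{\left(-157,F{\left(16 \right)} \right)}} = \sqrt{3206020 + \left(118 - \sqrt{-1 + 16}\right)} = \sqrt{3206020 + \left(118 - \sqrt{15}\right)} = \sqrt{3206138 - \sqrt{15}}$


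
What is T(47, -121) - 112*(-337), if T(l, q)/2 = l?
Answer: 37838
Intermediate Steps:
T(l, q) = 2*l
T(47, -121) - 112*(-337) = 2*47 - 112*(-337) = 94 - 1*(-37744) = 94 + 37744 = 37838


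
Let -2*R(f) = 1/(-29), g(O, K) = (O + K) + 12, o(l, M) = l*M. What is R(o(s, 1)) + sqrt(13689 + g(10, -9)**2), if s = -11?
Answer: 1/58 + 13*sqrt(82) ≈ 117.74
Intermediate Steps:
o(l, M) = M*l
g(O, K) = 12 + K + O (g(O, K) = (K + O) + 12 = 12 + K + O)
R(f) = 1/58 (R(f) = -1/2/(-29) = -1/2*(-1/29) = 1/58)
R(o(s, 1)) + sqrt(13689 + g(10, -9)**2) = 1/58 + sqrt(13689 + (12 - 9 + 10)**2) = 1/58 + sqrt(13689 + 13**2) = 1/58 + sqrt(13689 + 169) = 1/58 + sqrt(13858) = 1/58 + 13*sqrt(82)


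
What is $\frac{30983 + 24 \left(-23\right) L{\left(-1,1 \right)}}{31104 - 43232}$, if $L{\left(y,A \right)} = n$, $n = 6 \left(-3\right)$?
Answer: $- \frac{40919}{12128} \approx -3.3739$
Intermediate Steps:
$n = -18$
$L{\left(y,A \right)} = -18$
$\frac{30983 + 24 \left(-23\right) L{\left(-1,1 \right)}}{31104 - 43232} = \frac{30983 + 24 \left(-23\right) \left(-18\right)}{31104 - 43232} = \frac{30983 - -9936}{-12128} = \left(30983 + 9936\right) \left(- \frac{1}{12128}\right) = 40919 \left(- \frac{1}{12128}\right) = - \frac{40919}{12128}$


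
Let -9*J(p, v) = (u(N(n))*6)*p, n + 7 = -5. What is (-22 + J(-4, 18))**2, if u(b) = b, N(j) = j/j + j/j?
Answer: 2500/9 ≈ 277.78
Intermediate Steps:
n = -12 (n = -7 - 5 = -12)
N(j) = 2 (N(j) = 1 + 1 = 2)
J(p, v) = -4*p/3 (J(p, v) = -2*6*p/9 = -4*p/3)
(-22 + J(-4, 18))**2 = (-22 - 4/3*(-4))**2 = (-22 + 16/3)**2 = (-50/3)**2 = 2500/9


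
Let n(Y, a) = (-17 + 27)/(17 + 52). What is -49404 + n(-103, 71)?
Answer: -3408866/69 ≈ -49404.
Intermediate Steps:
n(Y, a) = 10/69
-49404 + n(-103, 71) = -49404 + 10/69 = -3408866/69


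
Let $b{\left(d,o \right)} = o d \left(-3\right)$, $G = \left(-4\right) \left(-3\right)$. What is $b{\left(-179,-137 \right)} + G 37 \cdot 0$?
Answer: $-73569$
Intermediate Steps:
$G = 12$
$b{\left(d,o \right)} = - 3 d o$ ($b{\left(d,o \right)} = d o \left(-3\right) = - 3 d o$)
$b{\left(-179,-137 \right)} + G 37 \cdot 0 = \left(-3\right) \left(-179\right) \left(-137\right) + 12 \cdot 37 \cdot 0 = -73569 + 444 \cdot 0 = -73569 + 0 = -73569$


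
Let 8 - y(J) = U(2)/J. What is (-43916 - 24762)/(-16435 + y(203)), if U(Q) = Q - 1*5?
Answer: 303079/72493 ≈ 4.1808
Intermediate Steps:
U(Q) = -5 + Q (U(Q) = Q - 5 = -5 + Q)
y(J) = 8 + 3/J (y(J) = 8 - (-5 + 2)/J = 8 - (-3)/J = 8 + 3/J)
(-43916 - 24762)/(-16435 + y(203)) = (-43916 - 24762)/(-16435 + (8 + 3/203)) = -68678/(-16435 + (8 + 3*(1/203))) = -68678/(-16435 + (8 + 3/203)) = -68678/(-16435 + 1627/203) = -68678/(-3334678/203) = -68678*(-203/3334678) = 303079/72493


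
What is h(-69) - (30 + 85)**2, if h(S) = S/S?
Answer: -13224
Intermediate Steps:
h(S) = 1
h(-69) - (30 + 85)**2 = 1 - (30 + 85)**2 = 1 - 1*115**2 = 1 - 1*13225 = 1 - 13225 = -13224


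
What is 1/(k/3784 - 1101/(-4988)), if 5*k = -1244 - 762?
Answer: 68585/7867 ≈ 8.7181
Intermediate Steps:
k = -2006/5 (k = (-1244 - 762)/5 = (⅕)*(-2006) = -2006/5 ≈ -401.20)
1/(k/3784 - 1101/(-4988)) = 1/(-2006/5/3784 - 1101/(-4988)) = 1/(-2006/5*1/3784 - 1101*(-1/4988)) = 1/(-1003/9460 + 1101/4988) = 1/(7867/68585) = 68585/7867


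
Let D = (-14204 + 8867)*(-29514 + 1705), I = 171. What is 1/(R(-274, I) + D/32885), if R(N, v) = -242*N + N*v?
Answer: 32885/788161423 ≈ 4.1724e-5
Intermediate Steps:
D = 148416633 (D = -5337*(-27809) = 148416633)
1/(R(-274, I) + D/32885) = 1/(-274*(-242 + 171) + 148416633/32885) = 1/(-274*(-71) + 148416633*(1/32885)) = 1/(19454 + 148416633/32885) = 1/(788161423/32885) = 32885/788161423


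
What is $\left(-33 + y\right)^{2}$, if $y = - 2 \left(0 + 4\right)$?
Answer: $1681$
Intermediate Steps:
$y = -8$ ($y = \left(-2\right) 4 = -8$)
$\left(-33 + y\right)^{2} = \left(-33 - 8\right)^{2} = \left(-41\right)^{2} = 1681$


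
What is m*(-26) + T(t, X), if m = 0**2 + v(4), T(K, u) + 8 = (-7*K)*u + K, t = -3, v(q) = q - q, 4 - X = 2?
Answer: 31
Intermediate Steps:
X = 2 (X = 4 - 1*2 = 4 - 2 = 2)
v(q) = 0
T(K, u) = -8 + K - 7*K*u (T(K, u) = -8 + ((-7*K)*u + K) = -8 + (-7*K*u + K) = -8 + (K - 7*K*u) = -8 + K - 7*K*u)
m = 0 (m = 0**2 + 0 = 0 + 0 = 0)
m*(-26) + T(t, X) = 0*(-26) + (-8 - 3 - 7*(-3)*2) = 0 + (-8 - 3 + 42) = 0 + 31 = 31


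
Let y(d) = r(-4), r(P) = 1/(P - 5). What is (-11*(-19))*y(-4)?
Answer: -209/9 ≈ -23.222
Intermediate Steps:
r(P) = 1/(-5 + P)
y(d) = -⅑ (y(d) = 1/(-5 - 4) = 1/(-9) = -⅑)
(-11*(-19))*y(-4) = -11*(-19)*(-⅑) = 209*(-⅑) = -209/9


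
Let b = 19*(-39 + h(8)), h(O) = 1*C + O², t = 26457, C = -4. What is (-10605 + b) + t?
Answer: 16251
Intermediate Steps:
h(O) = -4 + O² (h(O) = 1*(-4) + O² = -4 + O²)
b = 399 (b = 19*(-39 + (-4 + 8²)) = 19*(-39 + (-4 + 64)) = 19*(-39 + 60) = 19*21 = 399)
(-10605 + b) + t = (-10605 + 399) + 26457 = -10206 + 26457 = 16251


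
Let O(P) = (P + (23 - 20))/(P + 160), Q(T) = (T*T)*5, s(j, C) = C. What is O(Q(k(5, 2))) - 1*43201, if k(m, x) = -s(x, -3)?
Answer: -8856157/205 ≈ -43201.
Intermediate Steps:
k(m, x) = 3 (k(m, x) = -1*(-3) = 3)
Q(T) = 5*T**2 (Q(T) = T**2*5 = 5*T**2)
O(P) = (3 + P)/(160 + P) (O(P) = (P + 3)/(160 + P) = (3 + P)/(160 + P))
O(Q(k(5, 2))) - 1*43201 = (3 + 5*3**2)/(160 + 5*3**2) - 1*43201 = (3 + 5*9)/(160 + 5*9) - 43201 = (3 + 45)/(160 + 45) - 43201 = 48/205 - 43201 = -8856157/205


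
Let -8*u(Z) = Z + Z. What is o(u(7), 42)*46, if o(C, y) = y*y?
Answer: 81144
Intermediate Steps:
u(Z) = -Z/4 (u(Z) = -(Z + Z)/8 = -Z/4)
o(C, y) = y**2
o(u(7), 42)*46 = 42**2*46 = 1764*46 = 81144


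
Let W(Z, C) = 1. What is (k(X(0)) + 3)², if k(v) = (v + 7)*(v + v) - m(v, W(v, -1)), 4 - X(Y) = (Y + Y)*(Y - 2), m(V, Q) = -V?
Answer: 9025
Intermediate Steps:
X(Y) = 4 - 2*Y*(-2 + Y) (X(Y) = 4 - (Y + Y)*(Y - 2) = 4 - 2*Y*(-2 + Y))
k(v) = v + 2*v*(7 + v) (k(v) = (v + 7)*(v + v) - (-1)*v = (7 + v)*(2*v) + v = 2*v*(7 + v) + v = v + 2*v*(7 + v))
(k(X(0)) + 3)² = ((4 - 2*0² + 4*0)*(15 + 2*(4 - 2*0² + 4*0)) + 3)² = ((4 - 2*0 + 0)*(15 + 2*(4 - 2*0 + 0)) + 3)² = ((4 + 0 + 0)*(15 + 2*(4 + 0 + 0)) + 3)² = (4*(15 + 2*4) + 3)² = (4*(15 + 8) + 3)² = (4*23 + 3)² = (92 + 3)² = 95² = 9025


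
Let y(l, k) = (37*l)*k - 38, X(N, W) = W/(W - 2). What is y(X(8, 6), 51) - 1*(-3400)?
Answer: 12385/2 ≈ 6192.5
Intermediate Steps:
X(N, W) = W/(-2 + W)
y(l, k) = -38 + 37*k*l (y(l, k) = 37*k*l - 38 = -38 + 37*k*l)
y(X(8, 6), 51) - 1*(-3400) = (-38 + 37*51*(6/(-2 + 6))) - 1*(-3400) = (-38 + 37*51*(6/4)) + 3400 = (-38 + 37*51*(6*(1/4))) + 3400 = (-38 + 37*51*(3/2)) + 3400 = (-38 + 5661/2) + 3400 = 5585/2 + 3400 = 12385/2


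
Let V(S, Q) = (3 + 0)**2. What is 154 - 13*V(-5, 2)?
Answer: 37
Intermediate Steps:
V(S, Q) = 9 (V(S, Q) = 3**2 = 9)
154 - 13*V(-5, 2) = 154 - 13*9 = 154 - 117 = 37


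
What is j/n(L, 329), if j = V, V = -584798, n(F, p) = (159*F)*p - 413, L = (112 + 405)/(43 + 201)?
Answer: -142690712/26944015 ≈ -5.2958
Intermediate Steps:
L = 517/244 ≈ 2.1189
n(F, p) = -413 + 159*F*p (n(F, p) = 159*F*p - 413 = -413 + 159*F*p)
j = -584798
j/n(L, 329) = -584798/(-413 + 159*(517/244)*329) = -584798/(-413 + 27044787/244) = -584798/26944015/244 = -584798*244/26944015 = -142690712/26944015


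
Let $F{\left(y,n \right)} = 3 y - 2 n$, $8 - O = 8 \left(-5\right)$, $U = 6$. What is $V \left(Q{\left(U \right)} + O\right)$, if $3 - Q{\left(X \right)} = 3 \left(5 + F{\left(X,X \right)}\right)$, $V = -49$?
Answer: $-882$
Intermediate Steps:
$O = 48$ ($O = 8 - 8 \left(-5\right) = 8 - -40 = 8 + 40 = 48$)
$F{\left(y,n \right)} = - 2 n + 3 y$
$Q{\left(X \right)} = -12 - 3 X$ ($Q{\left(X \right)} = 3 - 3 \left(5 + \left(- 2 X + 3 X\right)\right) = 3 - 3 \left(5 + X\right) = 3 - \left(15 + 3 X\right) = -12 - 3 X$)
$V \left(Q{\left(U \right)} + O\right) = - 49 \left(\left(-12 - 18\right) + 48\right) = - 49 \left(-30 + 48\right) = \left(-49\right) 18 = -882$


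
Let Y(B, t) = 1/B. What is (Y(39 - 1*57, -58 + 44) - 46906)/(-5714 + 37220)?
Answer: -844309/567108 ≈ -1.4888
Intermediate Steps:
(Y(39 - 1*57, -58 + 44) - 46906)/(-5714 + 37220) = (1/(39 - 1*57) - 46906)/(-5714 + 37220) = (1/(39 - 57) - 46906)/31506 = (1/(-18) - 46906)*(1/31506) = (-1/18 - 46906)*(1/31506) = -844309/18*1/31506 = -844309/567108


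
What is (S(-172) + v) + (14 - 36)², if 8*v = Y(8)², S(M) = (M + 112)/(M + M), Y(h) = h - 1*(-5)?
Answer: 173823/344 ≈ 505.30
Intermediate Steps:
Y(h) = 5 + h (Y(h) = h + 5 = 5 + h)
S(M) = (112 + M)/(2*M) (S(M) = (112 + M)/((2*M)) = (112 + M)*(1/(2*M)) = (112 + M)/(2*M))
v = 169/8 (v = (5 + 8)²/8 = (⅛)*13² = (⅛)*169 = 169/8 ≈ 21.125)
(S(-172) + v) + (14 - 36)² = ((½)*(112 - 172)/(-172) + 169/8) + (14 - 36)² = ((½)*(-1/172)*(-60) + 169/8) + (-22)² = (15/86 + 169/8) + 484 = 7327/344 + 484 = 173823/344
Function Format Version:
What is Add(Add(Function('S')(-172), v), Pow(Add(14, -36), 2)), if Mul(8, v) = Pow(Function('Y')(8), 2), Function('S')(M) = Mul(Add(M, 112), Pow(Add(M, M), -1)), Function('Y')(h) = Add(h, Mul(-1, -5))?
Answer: Rational(173823, 344) ≈ 505.30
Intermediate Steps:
Function('Y')(h) = Add(5, h) (Function('Y')(h) = Add(h, 5) = Add(5, h))
Function('S')(M) = Mul(Rational(1, 2), Pow(M, -1), Add(112, M)) (Function('S')(M) = Mul(Add(112, M), Pow(Mul(2, M), -1)) = Mul(Add(112, M), Mul(Rational(1, 2), Pow(M, -1))) = Mul(Rational(1, 2), Pow(M, -1), Add(112, M)))
v = Rational(169, 8) (v = Mul(Rational(1, 8), Pow(Add(5, 8), 2)) = Mul(Rational(1, 8), Pow(13, 2)) = Mul(Rational(1, 8), 169) = Rational(169, 8) ≈ 21.125)
Add(Add(Function('S')(-172), v), Pow(Add(14, -36), 2)) = Add(Add(Mul(Rational(1, 2), Pow(-172, -1), Add(112, -172)), Rational(169, 8)), Pow(Add(14, -36), 2)) = Add(Add(Mul(Rational(1, 2), Rational(-1, 172), -60), Rational(169, 8)), Pow(-22, 2)) = Add(Add(Rational(15, 86), Rational(169, 8)), 484) = Add(Rational(7327, 344), 484) = Rational(173823, 344)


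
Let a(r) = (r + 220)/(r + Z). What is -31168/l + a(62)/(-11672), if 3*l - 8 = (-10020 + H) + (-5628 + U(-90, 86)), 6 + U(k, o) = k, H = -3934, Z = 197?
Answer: 10095054759/2123691220 ≈ 4.7535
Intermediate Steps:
U(k, o) = -6 + k
a(r) = (220 + r)/(197 + r) (a(r) = (r + 220)/(r + 197) = (220 + r)/(197 + r))
l = -19670/3 (l = 8/3 + ((-10020 - 3934) + (-5628 + (-6 - 90)))/3 = 8/3 + (-13954 + (-5628 - 96))/3 = 8/3 + (-13954 - 5724)/3 = 8/3 + (⅓)*(-19678) = 8/3 - 19678/3 = -19670/3 ≈ -6556.7)
-31168/l + a(62)/(-11672) = -31168/(-19670/3) + ((220 + 62)/(197 + 62))/(-11672) = -31168*(-3/19670) + (282/259)*(-1/11672) = 46752/9835 + ((1/259)*282)*(-1/11672) = 46752/9835 + (282/259)*(-1/11672) = 46752/9835 - 141/1511524 = 10095054759/2123691220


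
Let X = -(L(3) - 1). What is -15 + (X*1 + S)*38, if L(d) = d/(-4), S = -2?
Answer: -49/2 ≈ -24.500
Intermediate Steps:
L(d) = -d/4 (L(d) = d*(-¼) = -d/4)
X = 7/4 (X = -(-¼*3 - 1) = -(-¾ - 1) = -1*(-7/4) = 7/4 ≈ 1.7500)
-15 + (X*1 + S)*38 = -15 + ((7/4)*1 - 2)*38 = -15 + (7/4 - 2)*38 = -15 - ¼*38 = -15 - 19/2 = -49/2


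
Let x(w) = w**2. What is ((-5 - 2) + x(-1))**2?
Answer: 36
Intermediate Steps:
((-5 - 2) + x(-1))**2 = ((-5 - 2) + (-1)**2)**2 = (-7 + 1)**2 = (-6)**2 = 36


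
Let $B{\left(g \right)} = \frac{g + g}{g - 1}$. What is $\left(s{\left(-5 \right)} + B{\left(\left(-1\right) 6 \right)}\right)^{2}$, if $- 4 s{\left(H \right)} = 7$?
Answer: $\frac{1}{784} \approx 0.0012755$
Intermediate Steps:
$s{\left(H \right)} = - \frac{7}{4}$ ($s{\left(H \right)} = \left(- \frac{1}{4}\right) 7 = - \frac{7}{4}$)
$B{\left(g \right)} = \frac{2 g}{-1 + g}$
$\left(s{\left(-5 \right)} + B{\left(\left(-1\right) 6 \right)}\right)^{2} = \left(- \frac{7}{4} + \frac{2 \left(\left(-1\right) 6\right)}{-1 - 6}\right)^{2} = \left(- \frac{7}{4} + 2 \left(-6\right) \frac{1}{-1 - 6}\right)^{2} = \left(- \frac{7}{4} + 2 \left(-6\right) \frac{1}{-7}\right)^{2} = \left(- \frac{7}{4} + 2 \left(-6\right) \left(- \frac{1}{7}\right)\right)^{2} = \left(- \frac{7}{4} + \frac{12}{7}\right)^{2} = \left(- \frac{1}{28}\right)^{2} = \frac{1}{784}$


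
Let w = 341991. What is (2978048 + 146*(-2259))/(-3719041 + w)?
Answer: -1324117/1688525 ≈ -0.78419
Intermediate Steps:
(2978048 + 146*(-2259))/(-3719041 + w) = (2978048 + 146*(-2259))/(-3719041 + 341991) = (2978048 - 329814)/(-3377050) = 2648234*(-1/3377050) = -1324117/1688525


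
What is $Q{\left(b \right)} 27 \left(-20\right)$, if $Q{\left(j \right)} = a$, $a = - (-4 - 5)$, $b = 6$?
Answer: $-4860$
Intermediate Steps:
$a = 9$ ($a = \left(-1\right) \left(-9\right) = 9$)
$Q{\left(j \right)} = 9$
$Q{\left(b \right)} 27 \left(-20\right) = 9 \cdot 27 \left(-20\right) = 243 \left(-20\right) = -4860$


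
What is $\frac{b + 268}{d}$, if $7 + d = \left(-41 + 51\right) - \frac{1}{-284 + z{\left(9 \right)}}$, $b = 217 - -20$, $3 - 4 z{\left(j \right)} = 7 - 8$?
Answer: $\frac{28583}{170} \approx 168.14$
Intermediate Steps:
$z{\left(j \right)} = 1$ ($z{\left(j \right)} = \frac{3}{4} - \frac{7 - 8}{4} = \frac{3}{4} - - \frac{1}{4} = \frac{3}{4} + \frac{1}{4} = 1$)
$b = 237$ ($b = 217 + 20 = 237$)
$d = \frac{850}{283}$ ($d = -7 + \left(\left(-41 + 51\right) - \frac{1}{-284 + 1}\right) = -7 + \left(10 - \frac{1}{-283}\right) = -7 + \left(10 - - \frac{1}{283}\right) = -7 + \left(10 + \frac{1}{283}\right) = -7 + \frac{2831}{283} = \frac{850}{283} \approx 3.0035$)
$\frac{b + 268}{d} = \frac{237 + 268}{\frac{850}{283}} = 505 \cdot \frac{283}{850} = \frac{28583}{170}$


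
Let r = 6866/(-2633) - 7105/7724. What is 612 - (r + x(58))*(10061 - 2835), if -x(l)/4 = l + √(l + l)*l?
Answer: 17312465004661/10168646 + 3352864*√29 ≈ 1.9758e+7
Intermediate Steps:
x(l) = -4*l - 4*√2*l^(3/2) (x(l) = -4*(l + √(l + l)*l) = -4*(l + √(2*l)*l) = -4*(l + (√2*√l)*l) = -4*(l + √2*l^(3/2)) = -4*l - 4*√2*l^(3/2))
r = -71740449/20337292 (r = 6866*(-1/2633) - 7105*1/7724 = -6866/2633 - 7105/7724 = -71740449/20337292 ≈ -3.5275)
612 - (r + x(58))*(10061 - 2835) = 612 - (-71740449/20337292 + (-4*58 - 4*√2*58^(3/2)))*(10061 - 2835) = 612 - (-71740449/20337292 + (-232 - 4*√2*58*√58))*7226 = 612 - (-71740449/20337292 + (-232 - 464*√29))*7226 = 612 - (-4789992193/20337292 - 464*√29)*7226 = 612 - (-17306241793309/10168646 - 3352864*√29) = 612 + (17306241793309/10168646 + 3352864*√29) = 17312465004661/10168646 + 3352864*√29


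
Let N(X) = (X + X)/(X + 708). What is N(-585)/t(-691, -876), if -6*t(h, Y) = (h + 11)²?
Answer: 117/947920 ≈ 0.00012343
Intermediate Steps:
t(h, Y) = -(11 + h)²/6 (t(h, Y) = -(h + 11)²/6 = -(11 + h)²/6)
N(X) = 2*X/(708 + X) (N(X) = (2*X)/(708 + X) = 2*X/(708 + X))
N(-585)/t(-691, -876) = (2*(-585)/(708 - 585))/((-(11 - 691)²/6)) = (2*(-585)/123)/((-⅙*(-680)²)) = (2*(-585)*(1/123))/((-⅙*462400)) = -390/(41*(-231200/3)) = -390/41*(-3/231200) = 117/947920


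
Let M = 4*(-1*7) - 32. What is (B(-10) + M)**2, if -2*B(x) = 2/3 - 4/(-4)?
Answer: 133225/36 ≈ 3700.7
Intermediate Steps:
B(x) = -5/6 (B(x) = -(2/3 - 4/(-4))/2 = -(2*(1/3) - 4*(-1/4))/2 = -(2/3 + 1)/2 = -1/2*5/3 = -5/6)
M = -60 (M = 4*(-7) - 32 = -28 - 32 = -60)
(B(-10) + M)**2 = (-5/6 - 60)**2 = (-365/6)**2 = 133225/36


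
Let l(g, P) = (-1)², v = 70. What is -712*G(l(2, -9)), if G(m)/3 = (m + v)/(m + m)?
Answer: -75828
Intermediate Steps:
l(g, P) = 1
G(m) = 3*(70 + m)/(2*m) (G(m) = 3*((m + 70)/(m + m)) = 3*((70 + m)/((2*m))) = 3*((70 + m)*(1/(2*m))) = 3*((70 + m)/(2*m)) = 3*(70 + m)/(2*m))
-712*G(l(2, -9)) = -712*(3/2 + 105/1) = -712*(3/2 + 105*1) = -712*(3/2 + 105) = -712*213/2 = -75828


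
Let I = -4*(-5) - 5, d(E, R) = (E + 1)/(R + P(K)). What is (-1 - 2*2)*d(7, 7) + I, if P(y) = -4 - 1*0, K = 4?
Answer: 5/3 ≈ 1.6667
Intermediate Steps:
P(y) = -4 (P(y) = -4 + 0 = -4)
d(E, R) = (1 + E)/(-4 + R) (d(E, R) = (E + 1)/(R - 4) = (1 + E)/(-4 + R))
I = 15 (I = 20 - 5 = 15)
(-1 - 2*2)*d(7, 7) + I = (-1 - 2*2)*((1 + 7)/(-4 + 7)) + 15 = (-1 - 4)*(8/3) + 15 = -5*8/3 + 15 = -40/3 + 15 = 5/3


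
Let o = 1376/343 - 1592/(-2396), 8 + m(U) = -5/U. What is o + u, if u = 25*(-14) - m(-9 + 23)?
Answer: -138464357/410914 ≈ -336.97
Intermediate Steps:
m(U) = -8 - 5/U
o = 960738/205457 (o = 1376*(1/343) - 1592*(-1/2396) = 1376/343 + 398/599 = 960738/205457 ≈ 4.6761)
u = -4783/14 (u = 25*(-14) - (-8 - 5/(-9 + 23)) = -350 - (-8 - 5/14) = -350 - 1*(-117/14) = -350 + 117/14 = -4783/14 ≈ -341.64)
o + u = 960738/205457 - 4783/14 = -138464357/410914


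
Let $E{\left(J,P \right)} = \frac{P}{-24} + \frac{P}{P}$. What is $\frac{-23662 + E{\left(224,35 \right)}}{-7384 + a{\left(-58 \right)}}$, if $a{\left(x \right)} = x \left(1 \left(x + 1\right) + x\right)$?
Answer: $\frac{567899}{17136} \approx 33.141$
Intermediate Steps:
$a{\left(x \right)} = x \left(1 + 2 x\right)$ ($a{\left(x \right)} = x \left(1 \left(1 + x\right) + x\right) = x \left(\left(1 + x\right) + x\right) = x \left(1 + 2 x\right)$)
$E{\left(J,P \right)} = 1 - \frac{P}{24}$ ($E{\left(J,P \right)} = P \left(- \frac{1}{24}\right) + 1 = - \frac{P}{24} + 1 = 1 - \frac{P}{24}$)
$\frac{-23662 + E{\left(224,35 \right)}}{-7384 + a{\left(-58 \right)}} = \frac{-23662 + \left(1 - \frac{35}{24}\right)}{-7384 - 58 \left(1 + 2 \left(-58\right)\right)} = \frac{-23662 + \left(1 - \frac{35}{24}\right)}{-7384 - 58 \left(1 - 116\right)} = \frac{-23662 - \frac{11}{24}}{-7384 - -6670} = - \frac{567899}{24 \left(-7384 + 6670\right)} = - \frac{567899}{24 \left(-714\right)} = \left(- \frac{567899}{24}\right) \left(- \frac{1}{714}\right) = \frac{567899}{17136}$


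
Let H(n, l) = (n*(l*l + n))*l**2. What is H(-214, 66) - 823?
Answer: -3861106951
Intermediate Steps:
H(n, l) = n*l**2*(n + l**2) (H(n, l) = (n*(l**2 + n))*l**2 = (n*(n + l**2))*l**2 = n*l**2*(n + l**2))
H(-214, 66) - 823 = -214*66**2*(-214 + 66**2) - 823 = -214*4356*(-214 + 4356) - 823 = -214*4356*4142 - 823 = -3861106128 - 823 = -3861106951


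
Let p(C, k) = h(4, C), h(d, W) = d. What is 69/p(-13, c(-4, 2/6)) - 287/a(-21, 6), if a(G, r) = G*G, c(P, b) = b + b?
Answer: 4183/252 ≈ 16.599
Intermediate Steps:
c(P, b) = 2*b
p(C, k) = 4
a(G, r) = G²
69/p(-13, c(-4, 2/6)) - 287/a(-21, 6) = 69/4 - 287/((-21)²) = 69*(¼) - 287/441 = 69/4 - 287*1/441 = 69/4 - 41/63 = 4183/252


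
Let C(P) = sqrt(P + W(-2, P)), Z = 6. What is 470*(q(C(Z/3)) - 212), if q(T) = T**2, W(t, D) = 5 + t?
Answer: -97290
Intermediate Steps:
C(P) = sqrt(3 + P) (C(P) = sqrt(P + (5 - 2)) = sqrt(P + 3) = sqrt(3 + P))
470*(q(C(Z/3)) - 212) = 470*((sqrt(3 + 6/3))**2 - 212) = 470*((sqrt(3 + 6*(1/3)))**2 - 212) = 470*((sqrt(3 + 2))**2 - 212) = 470*((sqrt(5))**2 - 212) = 470*(5 - 212) = 470*(-207) = -97290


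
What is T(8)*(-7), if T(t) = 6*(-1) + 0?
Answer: 42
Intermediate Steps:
T(t) = -6 (T(t) = -6 + 0 = -6)
T(8)*(-7) = -6*(-7) = 42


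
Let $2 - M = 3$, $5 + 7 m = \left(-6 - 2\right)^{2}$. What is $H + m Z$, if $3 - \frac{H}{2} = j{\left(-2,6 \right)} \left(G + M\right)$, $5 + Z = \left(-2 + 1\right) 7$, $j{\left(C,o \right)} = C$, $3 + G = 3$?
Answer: $- \frac{694}{7} \approx -99.143$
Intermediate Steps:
$G = 0$ ($G = -3 + 3 = 0$)
$m = \frac{59}{7}$ ($m = - \frac{5}{7} + \frac{\left(-6 - 2\right)^{2}}{7} = - \frac{5}{7} + \frac{\left(-8\right)^{2}}{7} = - \frac{5}{7} + \frac{1}{7} \cdot 64 = - \frac{5}{7} + \frac{64}{7} = \frac{59}{7} \approx 8.4286$)
$M = -1$ ($M = 2 - 3 = -1$)
$Z = -12$ ($Z = -5 + \left(-2 + 1\right) 7 = -5 - 7 = -12$)
$H = 2$ ($H = 6 - 2 \left(- 2 \left(0 - 1\right)\right) = 6 - 2 \left(\left(-2\right) \left(-1\right)\right) = 6 - 4 = 2$)
$H + m Z = 2 + \frac{59}{7} \left(-12\right) = 2 - \frac{708}{7} = - \frac{694}{7}$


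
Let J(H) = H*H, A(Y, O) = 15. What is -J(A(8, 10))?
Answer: -225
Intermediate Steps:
J(H) = H²
-J(A(8, 10)) = -1*15² = -1*225 = -225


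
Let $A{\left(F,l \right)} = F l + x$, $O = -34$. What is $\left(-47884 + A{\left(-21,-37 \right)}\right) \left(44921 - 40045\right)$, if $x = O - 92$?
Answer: $-230308108$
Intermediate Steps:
$x = -126$ ($x = -34 - 92 = -126$)
$A{\left(F,l \right)} = -126 + F l$ ($A{\left(F,l \right)} = F l - 126 = -126 + F l$)
$\left(-47884 + A{\left(-21,-37 \right)}\right) \left(44921 - 40045\right) = \left(-47884 - -651\right) \left(44921 - 40045\right) = \left(-47884 + \left(-126 + 777\right)\right) 4876 = \left(-47884 + 651\right) 4876 = \left(-47233\right) 4876 = -230308108$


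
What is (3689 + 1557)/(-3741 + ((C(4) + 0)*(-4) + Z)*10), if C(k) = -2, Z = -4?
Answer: -5246/3701 ≈ -1.4175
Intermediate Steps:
(3689 + 1557)/(-3741 + ((C(4) + 0)*(-4) + Z)*10) = (3689 + 1557)/(-3741 + ((-2 + 0)*(-4) - 4)*10) = 5246/(-3741 + (-2*(-4) - 4)*10) = 5246/(-3741 + (8 - 4)*10) = 5246/(-3741 + 4*10) = 5246/(-3741 + 40) = 5246/(-3701) = 5246*(-1/3701) = -5246/3701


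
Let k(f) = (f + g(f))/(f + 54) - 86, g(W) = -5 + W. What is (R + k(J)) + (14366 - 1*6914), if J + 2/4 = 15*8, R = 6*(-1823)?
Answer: -1239016/347 ≈ -3570.7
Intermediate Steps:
R = -10938
J = 239/2 (J = -1/2 + 15*8 = -1/2 + 120 = 239/2 ≈ 119.50)
k(f) = -86 + (-5 + 2*f)/(54 + f) (k(f) = (f + (-5 + f))/(f + 54) - 86 = (-5 + 2*f)/(54 + f) - 86 = -86 + (-5 + 2*f)/(54 + f))
(R + k(J)) + (14366 - 1*6914) = (-10938 + (-4649 - 84*239/2)/(54 + 239/2)) + (14366 - 1*6914) = (-10938 + (-4649 - 10038)/(347/2)) + (14366 - 6914) = (-10938 + (2/347)*(-14687)) + 7452 = (-10938 - 29374/347) + 7452 = -3824860/347 + 7452 = -1239016/347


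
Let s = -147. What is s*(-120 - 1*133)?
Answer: 37191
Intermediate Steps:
s*(-120 - 1*133) = -147*(-120 - 1*133) = -147*(-120 - 133) = -147*(-253) = 37191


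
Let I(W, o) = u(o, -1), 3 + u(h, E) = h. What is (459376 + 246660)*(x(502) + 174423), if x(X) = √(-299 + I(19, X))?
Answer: 123148917228 + 7060360*√2 ≈ 1.2316e+11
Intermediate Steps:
u(h, E) = -3 + h
I(W, o) = -3 + o
x(X) = √(-302 + X) (x(X) = √(-299 + (-3 + X)) = √(-302 + X))
(459376 + 246660)*(x(502) + 174423) = (459376 + 246660)*(√(-302 + 502) + 174423) = 706036*(√200 + 174423) = 706036*(10*√2 + 174423) = 706036*(174423 + 10*√2) = 123148917228 + 7060360*√2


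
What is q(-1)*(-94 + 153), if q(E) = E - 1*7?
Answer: -472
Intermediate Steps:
q(E) = -7 + E (q(E) = E - 7 = -7 + E)
q(-1)*(-94 + 153) = (-7 - 1)*(-94 + 153) = -8*59 = -472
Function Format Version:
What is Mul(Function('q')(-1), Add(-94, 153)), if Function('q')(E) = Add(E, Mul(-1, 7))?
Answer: -472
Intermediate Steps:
Function('q')(E) = Add(-7, E) (Function('q')(E) = Add(E, -7) = Add(-7, E))
Mul(Function('q')(-1), Add(-94, 153)) = Mul(Add(-7, -1), Add(-94, 153)) = Mul(-8, 59) = -472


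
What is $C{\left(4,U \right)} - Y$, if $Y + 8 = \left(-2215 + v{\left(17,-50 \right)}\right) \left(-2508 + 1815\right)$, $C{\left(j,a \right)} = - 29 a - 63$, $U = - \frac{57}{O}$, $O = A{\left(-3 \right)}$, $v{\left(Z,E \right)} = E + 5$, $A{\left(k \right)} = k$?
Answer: $-1566786$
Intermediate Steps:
$v{\left(Z,E \right)} = 5 + E$
$O = -3$
$U = 19$ ($U = - \frac{57}{-3} = \left(-57\right) \left(- \frac{1}{3}\right) = 19$)
$C{\left(j,a \right)} = -63 - 29 a$
$Y = 1566172$ ($Y = -8 + \left(-2215 + \left(5 - 50\right)\right) \left(-2508 + 1815\right) = -8 + \left(-2215 - 45\right) \left(-693\right) = -8 - -1566180 = -8 + 1566180 = 1566172$)
$C{\left(4,U \right)} - Y = \left(-63 - 551\right) - 1566172 = -614 - 1566172 = -1566786$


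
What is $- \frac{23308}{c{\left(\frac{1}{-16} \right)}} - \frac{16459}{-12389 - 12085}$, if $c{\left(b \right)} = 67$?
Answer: $- \frac{569337239}{1639758} \approx -347.21$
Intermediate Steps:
$- \frac{23308}{c{\left(\frac{1}{-16} \right)}} - \frac{16459}{-12389 - 12085} = - \frac{23308}{67} - \frac{16459}{-12389 - 12085} = \left(-23308\right) \frac{1}{67} - \frac{16459}{-24474} = - \frac{23308}{67} - - \frac{16459}{24474} = - \frac{23308}{67} + \frac{16459}{24474} = - \frac{569337239}{1639758}$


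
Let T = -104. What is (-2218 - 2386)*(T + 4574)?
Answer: -20579880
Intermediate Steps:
(-2218 - 2386)*(T + 4574) = (-2218 - 2386)*(-104 + 4574) = -4604*4470 = -20579880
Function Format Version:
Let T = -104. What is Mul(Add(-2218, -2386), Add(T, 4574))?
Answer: -20579880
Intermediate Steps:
Mul(Add(-2218, -2386), Add(T, 4574)) = Mul(Add(-2218, -2386), Add(-104, 4574)) = Mul(-4604, 4470) = -20579880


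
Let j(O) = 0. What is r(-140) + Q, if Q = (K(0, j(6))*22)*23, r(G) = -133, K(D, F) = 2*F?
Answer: -133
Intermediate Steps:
Q = 0 (Q = ((2*0)*22)*23 = (0*22)*23 = 0*23 = 0)
r(-140) + Q = -133 + 0 = -133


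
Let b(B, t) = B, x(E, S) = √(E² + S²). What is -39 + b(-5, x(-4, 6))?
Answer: -44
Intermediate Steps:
-39 + b(-5, x(-4, 6)) = -39 - 5 = -44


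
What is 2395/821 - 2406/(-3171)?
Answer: 3189957/867797 ≈ 3.6759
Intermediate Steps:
2395/821 - 2406/(-3171) = 2395*(1/821) - 2406*(-1/3171) = 2395/821 + 802/1057 = 3189957/867797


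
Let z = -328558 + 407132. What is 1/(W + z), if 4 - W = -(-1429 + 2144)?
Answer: 1/79293 ≈ 1.2611e-5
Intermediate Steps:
W = 719 (W = 4 - (-1)*(-1429 + 2144) = 4 - (-1)*715 = 4 - 1*(-715) = 4 + 715 = 719)
z = 78574
1/(W + z) = 1/(719 + 78574) = 1/79293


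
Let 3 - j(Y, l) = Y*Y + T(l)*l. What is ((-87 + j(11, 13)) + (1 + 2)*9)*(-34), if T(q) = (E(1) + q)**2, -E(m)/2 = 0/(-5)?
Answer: 80750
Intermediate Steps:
E(m) = 0 (E(m) = -0/(-5) = -0*(-1)/5 = -2*0 = 0)
T(q) = q**2 (T(q) = (0 + q)**2 = q**2)
j(Y, l) = 3 - Y**2 - l**3 (j(Y, l) = 3 - (Y*Y + l**2*l) = 3 - (Y**2 + l**3) = 3 + (-Y**2 - l**3) = 3 - Y**2 - l**3)
((-87 + j(11, 13)) + (1 + 2)*9)*(-34) = ((-87 + (3 - 1*11**2 - 1*13**3)) + (1 + 2)*9)*(-34) = ((-87 + (3 - 1*121 - 1*2197)) + 3*9)*(-34) = ((-87 + (3 - 121 - 2197)) + 27)*(-34) = ((-87 - 2315) + 27)*(-34) = (-2402 + 27)*(-34) = -2375*(-34) = 80750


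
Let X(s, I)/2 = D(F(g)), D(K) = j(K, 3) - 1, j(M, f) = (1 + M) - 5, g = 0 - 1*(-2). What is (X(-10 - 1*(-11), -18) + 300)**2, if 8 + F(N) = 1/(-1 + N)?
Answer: 76176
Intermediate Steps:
g = 2 (g = 0 + 2 = 2)
j(M, f) = -4 + M
F(N) = -8 + 1/(-1 + N)
D(K) = -5 + K (D(K) = (-4 + K) - 1 = -5 + K)
X(s, I) = -24 (X(s, I) = 2*(-5 + (9 - 8*2)/(-1 + 2)) = 2*(-5 + (9 - 16)/1) = 2*(-5 + 1*(-7)) = 2*(-5 - 7) = 2*(-12) = -24)
(X(-10 - 1*(-11), -18) + 300)**2 = (-24 + 300)**2 = 276**2 = 76176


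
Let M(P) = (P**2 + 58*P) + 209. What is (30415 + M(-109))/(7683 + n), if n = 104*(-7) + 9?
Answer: 36183/6964 ≈ 5.1957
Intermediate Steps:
n = -719 (n = -728 + 9 = -719)
M(P) = 209 + P**2 + 58*P
(30415 + M(-109))/(7683 + n) = (30415 + (209 + (-109)**2 + 58*(-109)))/(7683 - 719) = (30415 + (209 + 11881 - 6322))/6964 = (30415 + 5768)*(1/6964) = 36183*(1/6964) = 36183/6964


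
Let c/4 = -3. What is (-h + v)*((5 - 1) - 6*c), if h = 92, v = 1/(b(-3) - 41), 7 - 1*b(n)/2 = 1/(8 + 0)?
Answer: -762432/109 ≈ -6994.8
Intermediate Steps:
c = -12 (c = 4*(-3) = -12)
b(n) = 55/4 (b(n) = 14 - 2/(8 + 0) = 14 - 2/8 = 14 - 2*⅛ = 14 - ¼ = 55/4)
v = -4/109 (v = 1/(55/4 - 41) = 1/(-109/4) = -4/109 ≈ -0.036697)
(-h + v)*((5 - 1) - 6*c) = (-1*92 - 4/109)*((5 - 1) - 6*(-12)) = (-92 - 4/109)*(4 + 72) = -10032/109*76 = -762432/109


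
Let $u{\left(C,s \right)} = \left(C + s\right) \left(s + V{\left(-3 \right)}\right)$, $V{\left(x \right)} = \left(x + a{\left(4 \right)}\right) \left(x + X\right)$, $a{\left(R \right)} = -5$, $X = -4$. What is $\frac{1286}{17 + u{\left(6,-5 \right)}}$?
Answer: $\frac{643}{34} \approx 18.912$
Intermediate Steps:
$V{\left(x \right)} = \left(-5 + x\right) \left(-4 + x\right)$ ($V{\left(x \right)} = \left(x - 5\right) \left(x - 4\right) = \left(-5 + x\right) \left(-4 + x\right)$)
$u{\left(C,s \right)} = \left(56 + s\right) \left(C + s\right)$ ($u{\left(C,s \right)} = \left(C + s\right) \left(s + \left(20 + \left(-3\right)^{2} - -27\right)\right) = \left(C + s\right) \left(s + \left(20 + 9 + 27\right)\right) = \left(C + s\right) \left(s + 56\right) = \left(C + s\right) \left(56 + s\right) = \left(56 + s\right) \left(C + s\right)$)
$\frac{1286}{17 + u{\left(6,-5 \right)}} = \frac{1286}{17 + \left(\left(-5\right)^{2} + 56 \cdot 6 + 56 \left(-5\right) + 6 \left(-5\right)\right)} = \frac{1286}{17 + \left(25 + 336 - 280 - 30\right)} = \frac{1286}{17 + 51} = \frac{1286}{68} = 1286 \cdot \frac{1}{68} = \frac{643}{34}$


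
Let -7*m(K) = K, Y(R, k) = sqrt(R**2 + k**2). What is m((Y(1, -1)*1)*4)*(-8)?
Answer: 32*sqrt(2)/7 ≈ 6.4650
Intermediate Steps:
m(K) = -K/7
m((Y(1, -1)*1)*4)*(-8) = -sqrt(1**2 + (-1)**2)*1*4/7*(-8) = -sqrt(1 + 1)*1*4/7*(-8) = -sqrt(2)*1*4/7*(-8) = -sqrt(2)*4/7*(-8) = -4*sqrt(2)/7*(-8) = 32*sqrt(2)/7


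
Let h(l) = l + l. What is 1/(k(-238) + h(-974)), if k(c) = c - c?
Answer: -1/1948 ≈ -0.00051335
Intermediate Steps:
h(l) = 2*l
k(c) = 0
1/(k(-238) + h(-974)) = 1/(0 + 2*(-974)) = 1/(0 - 1948) = 1/(-1948) = -1/1948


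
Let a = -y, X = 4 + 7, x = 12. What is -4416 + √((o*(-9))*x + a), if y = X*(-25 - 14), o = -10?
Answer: -4416 + √1509 ≈ -4377.2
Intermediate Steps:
X = 11
y = -429 (y = 11*(-25 - 14) = 11*(-39) = -429)
a = 429 (a = -1*(-429) = 429)
-4416 + √((o*(-9))*x + a) = -4416 + √(-10*(-9)*12 + 429) = -4416 + √(90*12 + 429) = -4416 + √(1080 + 429) = -4416 + √1509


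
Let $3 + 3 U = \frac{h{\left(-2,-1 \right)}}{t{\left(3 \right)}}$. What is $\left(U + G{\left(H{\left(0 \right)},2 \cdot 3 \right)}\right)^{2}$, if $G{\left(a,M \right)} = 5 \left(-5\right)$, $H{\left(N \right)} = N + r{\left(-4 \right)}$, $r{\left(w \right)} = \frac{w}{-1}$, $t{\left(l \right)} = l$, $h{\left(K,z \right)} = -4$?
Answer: $\frac{56644}{81} \approx 699.31$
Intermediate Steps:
$r{\left(w \right)} = - w$ ($r{\left(w \right)} = w \left(-1\right) = - w$)
$H{\left(N \right)} = 4 + N$ ($H{\left(N \right)} = N - -4 = N + 4 = 4 + N$)
$U = - \frac{13}{9}$ ($U = -1 + \frac{\left(-4\right) \frac{1}{3}}{3} = -1 + \frac{1}{3} \left(- \frac{4}{3}\right) = -1 - \frac{4}{9} = - \frac{13}{9} \approx -1.4444$)
$G{\left(a,M \right)} = -25$
$\left(U + G{\left(H{\left(0 \right)},2 \cdot 3 \right)}\right)^{2} = \left(- \frac{13}{9} - 25\right)^{2} = \left(- \frac{238}{9}\right)^{2} = \frac{56644}{81}$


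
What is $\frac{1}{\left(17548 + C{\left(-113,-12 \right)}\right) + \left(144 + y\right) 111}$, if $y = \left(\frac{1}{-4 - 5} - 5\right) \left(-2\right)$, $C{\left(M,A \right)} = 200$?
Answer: $\frac{3}{104600} \approx 2.8681 \cdot 10^{-5}$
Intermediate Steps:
$y = \frac{92}{9}$ ($y = \left(\frac{1}{-9} - 5\right) \left(-2\right) = \left(- \frac{1}{9} - 5\right) \left(-2\right) = \left(- \frac{46}{9}\right) \left(-2\right) = \frac{92}{9} \approx 10.222$)
$\frac{1}{\left(17548 + C{\left(-113,-12 \right)}\right) + \left(144 + y\right) 111} = \frac{1}{\left(17548 + 200\right) + \left(144 + \frac{92}{9}\right) 111} = \frac{1}{17748 + \frac{1388}{9} \cdot 111} = \frac{1}{17748 + \frac{51356}{3}} = \frac{1}{\frac{104600}{3}} = \frac{3}{104600}$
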